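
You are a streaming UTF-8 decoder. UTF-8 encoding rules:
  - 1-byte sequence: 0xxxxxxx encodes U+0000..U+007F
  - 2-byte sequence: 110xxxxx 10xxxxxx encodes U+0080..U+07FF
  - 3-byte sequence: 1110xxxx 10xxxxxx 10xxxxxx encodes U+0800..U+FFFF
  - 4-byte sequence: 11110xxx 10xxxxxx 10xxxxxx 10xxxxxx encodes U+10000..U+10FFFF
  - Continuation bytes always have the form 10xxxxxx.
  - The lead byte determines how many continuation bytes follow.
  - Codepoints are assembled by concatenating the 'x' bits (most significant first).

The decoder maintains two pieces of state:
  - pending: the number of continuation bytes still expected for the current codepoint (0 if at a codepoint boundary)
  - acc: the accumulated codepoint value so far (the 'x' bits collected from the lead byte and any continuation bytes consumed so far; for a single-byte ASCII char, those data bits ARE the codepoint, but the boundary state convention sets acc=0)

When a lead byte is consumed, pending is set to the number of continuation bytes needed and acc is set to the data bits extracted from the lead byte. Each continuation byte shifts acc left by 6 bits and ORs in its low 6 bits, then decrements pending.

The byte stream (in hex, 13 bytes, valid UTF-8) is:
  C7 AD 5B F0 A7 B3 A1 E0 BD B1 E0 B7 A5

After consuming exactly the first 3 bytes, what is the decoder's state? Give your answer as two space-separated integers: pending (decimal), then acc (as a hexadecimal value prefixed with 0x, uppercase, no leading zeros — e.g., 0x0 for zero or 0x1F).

Byte[0]=C7: 2-byte lead. pending=1, acc=0x7
Byte[1]=AD: continuation. acc=(acc<<6)|0x2D=0x1ED, pending=0
Byte[2]=5B: 1-byte. pending=0, acc=0x0

Answer: 0 0x0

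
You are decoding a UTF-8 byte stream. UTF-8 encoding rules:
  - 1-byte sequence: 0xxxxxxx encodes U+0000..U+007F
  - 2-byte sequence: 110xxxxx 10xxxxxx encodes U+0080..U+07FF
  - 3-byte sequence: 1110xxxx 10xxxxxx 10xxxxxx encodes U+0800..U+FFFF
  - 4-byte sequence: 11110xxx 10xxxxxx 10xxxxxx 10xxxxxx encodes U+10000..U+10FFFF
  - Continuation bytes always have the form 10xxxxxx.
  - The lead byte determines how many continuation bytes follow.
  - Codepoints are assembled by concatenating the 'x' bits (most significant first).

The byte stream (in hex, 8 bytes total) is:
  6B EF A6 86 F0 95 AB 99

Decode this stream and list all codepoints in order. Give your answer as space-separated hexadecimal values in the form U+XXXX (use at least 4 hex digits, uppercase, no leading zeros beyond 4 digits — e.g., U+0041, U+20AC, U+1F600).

Answer: U+006B U+F986 U+15AD9

Derivation:
Byte[0]=6B: 1-byte ASCII. cp=U+006B
Byte[1]=EF: 3-byte lead, need 2 cont bytes. acc=0xF
Byte[2]=A6: continuation. acc=(acc<<6)|0x26=0x3E6
Byte[3]=86: continuation. acc=(acc<<6)|0x06=0xF986
Completed: cp=U+F986 (starts at byte 1)
Byte[4]=F0: 4-byte lead, need 3 cont bytes. acc=0x0
Byte[5]=95: continuation. acc=(acc<<6)|0x15=0x15
Byte[6]=AB: continuation. acc=(acc<<6)|0x2B=0x56B
Byte[7]=99: continuation. acc=(acc<<6)|0x19=0x15AD9
Completed: cp=U+15AD9 (starts at byte 4)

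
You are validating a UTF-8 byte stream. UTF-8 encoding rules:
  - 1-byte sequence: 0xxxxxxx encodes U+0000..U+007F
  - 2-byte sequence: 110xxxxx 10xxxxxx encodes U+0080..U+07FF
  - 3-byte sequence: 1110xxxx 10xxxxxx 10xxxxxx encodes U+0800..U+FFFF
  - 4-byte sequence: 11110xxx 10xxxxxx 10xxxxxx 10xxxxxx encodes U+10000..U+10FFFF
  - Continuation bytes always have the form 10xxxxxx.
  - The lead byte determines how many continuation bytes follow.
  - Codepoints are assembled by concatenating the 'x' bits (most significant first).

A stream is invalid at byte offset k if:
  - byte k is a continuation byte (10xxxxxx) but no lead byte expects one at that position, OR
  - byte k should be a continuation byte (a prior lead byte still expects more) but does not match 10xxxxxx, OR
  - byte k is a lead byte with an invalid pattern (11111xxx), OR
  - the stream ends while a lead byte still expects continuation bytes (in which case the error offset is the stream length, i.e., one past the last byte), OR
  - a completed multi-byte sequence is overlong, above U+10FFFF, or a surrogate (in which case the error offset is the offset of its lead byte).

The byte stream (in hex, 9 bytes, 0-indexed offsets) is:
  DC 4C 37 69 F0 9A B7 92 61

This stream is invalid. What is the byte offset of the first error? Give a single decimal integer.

Answer: 1

Derivation:
Byte[0]=DC: 2-byte lead, need 1 cont bytes. acc=0x1C
Byte[1]=4C: expected 10xxxxxx continuation. INVALID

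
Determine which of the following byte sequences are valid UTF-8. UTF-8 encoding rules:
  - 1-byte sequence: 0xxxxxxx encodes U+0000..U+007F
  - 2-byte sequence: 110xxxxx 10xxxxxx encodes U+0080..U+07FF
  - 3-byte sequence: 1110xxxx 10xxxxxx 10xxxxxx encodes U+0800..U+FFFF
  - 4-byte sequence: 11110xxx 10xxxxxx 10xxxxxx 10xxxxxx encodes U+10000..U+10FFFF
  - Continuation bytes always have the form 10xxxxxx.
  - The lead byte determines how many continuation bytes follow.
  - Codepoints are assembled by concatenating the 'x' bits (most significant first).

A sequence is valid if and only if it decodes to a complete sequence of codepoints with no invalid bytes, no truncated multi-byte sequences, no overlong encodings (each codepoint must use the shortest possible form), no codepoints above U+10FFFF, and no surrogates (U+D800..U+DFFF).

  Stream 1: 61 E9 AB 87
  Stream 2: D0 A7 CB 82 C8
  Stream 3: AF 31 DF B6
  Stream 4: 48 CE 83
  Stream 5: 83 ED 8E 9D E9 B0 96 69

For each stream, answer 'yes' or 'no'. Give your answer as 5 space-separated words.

Answer: yes no no yes no

Derivation:
Stream 1: decodes cleanly. VALID
Stream 2: error at byte offset 5. INVALID
Stream 3: error at byte offset 0. INVALID
Stream 4: decodes cleanly. VALID
Stream 5: error at byte offset 0. INVALID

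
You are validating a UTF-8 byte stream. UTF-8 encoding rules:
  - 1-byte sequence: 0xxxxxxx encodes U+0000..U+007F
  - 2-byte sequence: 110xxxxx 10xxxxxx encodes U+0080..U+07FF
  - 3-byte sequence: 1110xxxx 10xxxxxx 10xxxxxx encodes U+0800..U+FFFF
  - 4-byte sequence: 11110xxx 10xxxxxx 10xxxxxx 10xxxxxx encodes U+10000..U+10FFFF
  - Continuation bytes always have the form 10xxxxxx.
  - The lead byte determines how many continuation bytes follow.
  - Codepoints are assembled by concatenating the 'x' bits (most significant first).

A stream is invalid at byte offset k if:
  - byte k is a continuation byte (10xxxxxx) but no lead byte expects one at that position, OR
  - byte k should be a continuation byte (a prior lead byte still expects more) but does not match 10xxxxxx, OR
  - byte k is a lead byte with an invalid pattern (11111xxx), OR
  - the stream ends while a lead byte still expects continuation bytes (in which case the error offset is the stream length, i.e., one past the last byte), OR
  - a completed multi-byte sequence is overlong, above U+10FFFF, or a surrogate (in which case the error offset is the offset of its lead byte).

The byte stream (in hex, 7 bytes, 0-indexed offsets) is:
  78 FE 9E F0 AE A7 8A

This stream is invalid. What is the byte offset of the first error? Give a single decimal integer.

Answer: 1

Derivation:
Byte[0]=78: 1-byte ASCII. cp=U+0078
Byte[1]=FE: INVALID lead byte (not 0xxx/110x/1110/11110)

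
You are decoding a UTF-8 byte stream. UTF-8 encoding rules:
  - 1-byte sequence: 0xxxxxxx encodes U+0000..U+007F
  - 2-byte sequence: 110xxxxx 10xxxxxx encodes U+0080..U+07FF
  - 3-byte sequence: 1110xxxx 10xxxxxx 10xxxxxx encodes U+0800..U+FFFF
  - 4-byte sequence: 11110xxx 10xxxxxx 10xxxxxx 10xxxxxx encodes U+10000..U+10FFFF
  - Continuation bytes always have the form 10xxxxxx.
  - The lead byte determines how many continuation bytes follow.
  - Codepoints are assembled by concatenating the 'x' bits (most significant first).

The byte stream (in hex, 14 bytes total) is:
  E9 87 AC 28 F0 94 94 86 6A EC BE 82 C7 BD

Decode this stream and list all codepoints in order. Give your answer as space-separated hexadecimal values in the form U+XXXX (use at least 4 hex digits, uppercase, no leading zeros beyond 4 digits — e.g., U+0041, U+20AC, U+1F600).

Answer: U+91EC U+0028 U+14506 U+006A U+CF82 U+01FD

Derivation:
Byte[0]=E9: 3-byte lead, need 2 cont bytes. acc=0x9
Byte[1]=87: continuation. acc=(acc<<6)|0x07=0x247
Byte[2]=AC: continuation. acc=(acc<<6)|0x2C=0x91EC
Completed: cp=U+91EC (starts at byte 0)
Byte[3]=28: 1-byte ASCII. cp=U+0028
Byte[4]=F0: 4-byte lead, need 3 cont bytes. acc=0x0
Byte[5]=94: continuation. acc=(acc<<6)|0x14=0x14
Byte[6]=94: continuation. acc=(acc<<6)|0x14=0x514
Byte[7]=86: continuation. acc=(acc<<6)|0x06=0x14506
Completed: cp=U+14506 (starts at byte 4)
Byte[8]=6A: 1-byte ASCII. cp=U+006A
Byte[9]=EC: 3-byte lead, need 2 cont bytes. acc=0xC
Byte[10]=BE: continuation. acc=(acc<<6)|0x3E=0x33E
Byte[11]=82: continuation. acc=(acc<<6)|0x02=0xCF82
Completed: cp=U+CF82 (starts at byte 9)
Byte[12]=C7: 2-byte lead, need 1 cont bytes. acc=0x7
Byte[13]=BD: continuation. acc=(acc<<6)|0x3D=0x1FD
Completed: cp=U+01FD (starts at byte 12)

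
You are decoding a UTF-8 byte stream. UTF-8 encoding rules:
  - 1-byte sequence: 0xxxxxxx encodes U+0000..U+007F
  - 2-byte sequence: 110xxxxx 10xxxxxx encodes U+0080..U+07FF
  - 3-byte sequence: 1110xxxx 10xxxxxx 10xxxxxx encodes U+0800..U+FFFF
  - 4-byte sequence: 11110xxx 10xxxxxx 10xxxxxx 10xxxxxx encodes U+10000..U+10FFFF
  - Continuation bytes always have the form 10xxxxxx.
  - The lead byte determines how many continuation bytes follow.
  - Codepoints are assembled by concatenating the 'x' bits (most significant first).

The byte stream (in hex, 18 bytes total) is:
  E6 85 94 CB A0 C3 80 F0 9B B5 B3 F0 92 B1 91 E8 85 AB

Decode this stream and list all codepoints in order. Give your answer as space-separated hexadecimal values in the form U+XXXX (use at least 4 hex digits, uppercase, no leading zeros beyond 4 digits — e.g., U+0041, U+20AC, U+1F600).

Answer: U+6154 U+02E0 U+00C0 U+1BD73 U+12C51 U+816B

Derivation:
Byte[0]=E6: 3-byte lead, need 2 cont bytes. acc=0x6
Byte[1]=85: continuation. acc=(acc<<6)|0x05=0x185
Byte[2]=94: continuation. acc=(acc<<6)|0x14=0x6154
Completed: cp=U+6154 (starts at byte 0)
Byte[3]=CB: 2-byte lead, need 1 cont bytes. acc=0xB
Byte[4]=A0: continuation. acc=(acc<<6)|0x20=0x2E0
Completed: cp=U+02E0 (starts at byte 3)
Byte[5]=C3: 2-byte lead, need 1 cont bytes. acc=0x3
Byte[6]=80: continuation. acc=(acc<<6)|0x00=0xC0
Completed: cp=U+00C0 (starts at byte 5)
Byte[7]=F0: 4-byte lead, need 3 cont bytes. acc=0x0
Byte[8]=9B: continuation. acc=(acc<<6)|0x1B=0x1B
Byte[9]=B5: continuation. acc=(acc<<6)|0x35=0x6F5
Byte[10]=B3: continuation. acc=(acc<<6)|0x33=0x1BD73
Completed: cp=U+1BD73 (starts at byte 7)
Byte[11]=F0: 4-byte lead, need 3 cont bytes. acc=0x0
Byte[12]=92: continuation. acc=(acc<<6)|0x12=0x12
Byte[13]=B1: continuation. acc=(acc<<6)|0x31=0x4B1
Byte[14]=91: continuation. acc=(acc<<6)|0x11=0x12C51
Completed: cp=U+12C51 (starts at byte 11)
Byte[15]=E8: 3-byte lead, need 2 cont bytes. acc=0x8
Byte[16]=85: continuation. acc=(acc<<6)|0x05=0x205
Byte[17]=AB: continuation. acc=(acc<<6)|0x2B=0x816B
Completed: cp=U+816B (starts at byte 15)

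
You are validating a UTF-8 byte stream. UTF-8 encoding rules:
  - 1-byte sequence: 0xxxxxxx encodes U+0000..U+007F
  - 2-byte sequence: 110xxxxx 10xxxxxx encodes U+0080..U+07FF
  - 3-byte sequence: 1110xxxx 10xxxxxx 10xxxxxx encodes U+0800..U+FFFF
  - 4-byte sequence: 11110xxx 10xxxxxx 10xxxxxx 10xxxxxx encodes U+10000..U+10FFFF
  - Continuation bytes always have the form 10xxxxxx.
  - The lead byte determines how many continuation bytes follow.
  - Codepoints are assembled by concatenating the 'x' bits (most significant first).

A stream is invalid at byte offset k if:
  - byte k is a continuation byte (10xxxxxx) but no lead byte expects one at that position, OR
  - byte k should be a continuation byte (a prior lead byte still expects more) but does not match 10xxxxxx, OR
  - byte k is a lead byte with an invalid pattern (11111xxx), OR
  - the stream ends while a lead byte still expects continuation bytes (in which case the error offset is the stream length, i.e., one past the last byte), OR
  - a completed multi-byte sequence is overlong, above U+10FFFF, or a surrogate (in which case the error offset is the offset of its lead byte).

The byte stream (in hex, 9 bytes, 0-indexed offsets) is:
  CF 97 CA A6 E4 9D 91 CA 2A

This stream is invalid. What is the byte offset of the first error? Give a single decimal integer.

Answer: 8

Derivation:
Byte[0]=CF: 2-byte lead, need 1 cont bytes. acc=0xF
Byte[1]=97: continuation. acc=(acc<<6)|0x17=0x3D7
Completed: cp=U+03D7 (starts at byte 0)
Byte[2]=CA: 2-byte lead, need 1 cont bytes. acc=0xA
Byte[3]=A6: continuation. acc=(acc<<6)|0x26=0x2A6
Completed: cp=U+02A6 (starts at byte 2)
Byte[4]=E4: 3-byte lead, need 2 cont bytes. acc=0x4
Byte[5]=9D: continuation. acc=(acc<<6)|0x1D=0x11D
Byte[6]=91: continuation. acc=(acc<<6)|0x11=0x4751
Completed: cp=U+4751 (starts at byte 4)
Byte[7]=CA: 2-byte lead, need 1 cont bytes. acc=0xA
Byte[8]=2A: expected 10xxxxxx continuation. INVALID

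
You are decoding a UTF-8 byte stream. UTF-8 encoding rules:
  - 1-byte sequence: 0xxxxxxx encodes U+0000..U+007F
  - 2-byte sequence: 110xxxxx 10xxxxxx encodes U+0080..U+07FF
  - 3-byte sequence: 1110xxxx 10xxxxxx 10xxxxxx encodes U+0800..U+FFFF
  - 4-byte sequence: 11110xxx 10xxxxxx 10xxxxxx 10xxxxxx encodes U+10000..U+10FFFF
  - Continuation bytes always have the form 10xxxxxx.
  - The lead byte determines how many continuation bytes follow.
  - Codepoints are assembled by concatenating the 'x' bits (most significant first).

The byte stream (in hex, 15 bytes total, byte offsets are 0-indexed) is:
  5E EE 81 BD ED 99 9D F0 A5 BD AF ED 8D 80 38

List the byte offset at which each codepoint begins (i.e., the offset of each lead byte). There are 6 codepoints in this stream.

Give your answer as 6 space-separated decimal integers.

Byte[0]=5E: 1-byte ASCII. cp=U+005E
Byte[1]=EE: 3-byte lead, need 2 cont bytes. acc=0xE
Byte[2]=81: continuation. acc=(acc<<6)|0x01=0x381
Byte[3]=BD: continuation. acc=(acc<<6)|0x3D=0xE07D
Completed: cp=U+E07D (starts at byte 1)
Byte[4]=ED: 3-byte lead, need 2 cont bytes. acc=0xD
Byte[5]=99: continuation. acc=(acc<<6)|0x19=0x359
Byte[6]=9D: continuation. acc=(acc<<6)|0x1D=0xD65D
Completed: cp=U+D65D (starts at byte 4)
Byte[7]=F0: 4-byte lead, need 3 cont bytes. acc=0x0
Byte[8]=A5: continuation. acc=(acc<<6)|0x25=0x25
Byte[9]=BD: continuation. acc=(acc<<6)|0x3D=0x97D
Byte[10]=AF: continuation. acc=(acc<<6)|0x2F=0x25F6F
Completed: cp=U+25F6F (starts at byte 7)
Byte[11]=ED: 3-byte lead, need 2 cont bytes. acc=0xD
Byte[12]=8D: continuation. acc=(acc<<6)|0x0D=0x34D
Byte[13]=80: continuation. acc=(acc<<6)|0x00=0xD340
Completed: cp=U+D340 (starts at byte 11)
Byte[14]=38: 1-byte ASCII. cp=U+0038

Answer: 0 1 4 7 11 14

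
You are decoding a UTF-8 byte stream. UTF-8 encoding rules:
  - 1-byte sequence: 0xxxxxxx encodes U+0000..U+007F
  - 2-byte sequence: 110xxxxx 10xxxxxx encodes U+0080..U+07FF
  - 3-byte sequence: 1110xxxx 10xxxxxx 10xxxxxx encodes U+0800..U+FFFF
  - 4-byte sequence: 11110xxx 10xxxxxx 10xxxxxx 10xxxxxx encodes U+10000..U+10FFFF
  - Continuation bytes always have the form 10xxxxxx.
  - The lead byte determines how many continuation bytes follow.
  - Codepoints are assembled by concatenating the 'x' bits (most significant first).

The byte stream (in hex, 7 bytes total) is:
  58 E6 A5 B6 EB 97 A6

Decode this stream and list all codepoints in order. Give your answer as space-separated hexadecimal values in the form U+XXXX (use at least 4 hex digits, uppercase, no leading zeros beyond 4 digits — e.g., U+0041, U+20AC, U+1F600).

Byte[0]=58: 1-byte ASCII. cp=U+0058
Byte[1]=E6: 3-byte lead, need 2 cont bytes. acc=0x6
Byte[2]=A5: continuation. acc=(acc<<6)|0x25=0x1A5
Byte[3]=B6: continuation. acc=(acc<<6)|0x36=0x6976
Completed: cp=U+6976 (starts at byte 1)
Byte[4]=EB: 3-byte lead, need 2 cont bytes. acc=0xB
Byte[5]=97: continuation. acc=(acc<<6)|0x17=0x2D7
Byte[6]=A6: continuation. acc=(acc<<6)|0x26=0xB5E6
Completed: cp=U+B5E6 (starts at byte 4)

Answer: U+0058 U+6976 U+B5E6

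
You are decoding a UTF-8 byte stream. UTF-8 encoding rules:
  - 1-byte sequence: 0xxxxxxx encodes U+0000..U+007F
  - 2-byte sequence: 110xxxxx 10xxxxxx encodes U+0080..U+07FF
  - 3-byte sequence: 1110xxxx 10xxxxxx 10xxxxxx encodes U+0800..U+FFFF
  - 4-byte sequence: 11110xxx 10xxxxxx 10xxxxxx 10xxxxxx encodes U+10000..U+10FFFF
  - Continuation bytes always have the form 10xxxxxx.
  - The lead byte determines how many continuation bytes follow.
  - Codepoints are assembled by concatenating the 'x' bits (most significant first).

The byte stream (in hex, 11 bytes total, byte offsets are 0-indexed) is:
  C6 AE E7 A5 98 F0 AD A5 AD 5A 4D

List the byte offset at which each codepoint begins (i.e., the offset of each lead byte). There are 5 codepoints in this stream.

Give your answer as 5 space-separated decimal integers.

Byte[0]=C6: 2-byte lead, need 1 cont bytes. acc=0x6
Byte[1]=AE: continuation. acc=(acc<<6)|0x2E=0x1AE
Completed: cp=U+01AE (starts at byte 0)
Byte[2]=E7: 3-byte lead, need 2 cont bytes. acc=0x7
Byte[3]=A5: continuation. acc=(acc<<6)|0x25=0x1E5
Byte[4]=98: continuation. acc=(acc<<6)|0x18=0x7958
Completed: cp=U+7958 (starts at byte 2)
Byte[5]=F0: 4-byte lead, need 3 cont bytes. acc=0x0
Byte[6]=AD: continuation. acc=(acc<<6)|0x2D=0x2D
Byte[7]=A5: continuation. acc=(acc<<6)|0x25=0xB65
Byte[8]=AD: continuation. acc=(acc<<6)|0x2D=0x2D96D
Completed: cp=U+2D96D (starts at byte 5)
Byte[9]=5A: 1-byte ASCII. cp=U+005A
Byte[10]=4D: 1-byte ASCII. cp=U+004D

Answer: 0 2 5 9 10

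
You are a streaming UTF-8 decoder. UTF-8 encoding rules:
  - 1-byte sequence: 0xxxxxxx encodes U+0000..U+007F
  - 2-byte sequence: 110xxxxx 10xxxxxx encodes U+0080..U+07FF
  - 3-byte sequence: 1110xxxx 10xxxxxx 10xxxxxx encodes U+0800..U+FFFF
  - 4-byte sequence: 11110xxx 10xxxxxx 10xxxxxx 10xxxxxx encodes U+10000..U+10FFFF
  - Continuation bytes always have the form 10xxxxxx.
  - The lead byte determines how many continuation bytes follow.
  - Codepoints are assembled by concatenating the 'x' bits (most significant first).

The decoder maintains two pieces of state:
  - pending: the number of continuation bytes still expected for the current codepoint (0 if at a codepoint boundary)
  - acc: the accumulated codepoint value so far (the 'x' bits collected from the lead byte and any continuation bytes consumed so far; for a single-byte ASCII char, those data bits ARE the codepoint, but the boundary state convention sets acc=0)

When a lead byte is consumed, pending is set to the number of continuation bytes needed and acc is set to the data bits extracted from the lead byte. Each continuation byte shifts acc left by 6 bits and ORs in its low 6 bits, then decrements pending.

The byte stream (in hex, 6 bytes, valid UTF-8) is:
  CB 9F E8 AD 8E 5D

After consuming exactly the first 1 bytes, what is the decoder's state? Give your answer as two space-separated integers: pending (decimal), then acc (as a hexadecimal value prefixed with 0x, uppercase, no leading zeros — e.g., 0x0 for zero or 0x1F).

Byte[0]=CB: 2-byte lead. pending=1, acc=0xB

Answer: 1 0xB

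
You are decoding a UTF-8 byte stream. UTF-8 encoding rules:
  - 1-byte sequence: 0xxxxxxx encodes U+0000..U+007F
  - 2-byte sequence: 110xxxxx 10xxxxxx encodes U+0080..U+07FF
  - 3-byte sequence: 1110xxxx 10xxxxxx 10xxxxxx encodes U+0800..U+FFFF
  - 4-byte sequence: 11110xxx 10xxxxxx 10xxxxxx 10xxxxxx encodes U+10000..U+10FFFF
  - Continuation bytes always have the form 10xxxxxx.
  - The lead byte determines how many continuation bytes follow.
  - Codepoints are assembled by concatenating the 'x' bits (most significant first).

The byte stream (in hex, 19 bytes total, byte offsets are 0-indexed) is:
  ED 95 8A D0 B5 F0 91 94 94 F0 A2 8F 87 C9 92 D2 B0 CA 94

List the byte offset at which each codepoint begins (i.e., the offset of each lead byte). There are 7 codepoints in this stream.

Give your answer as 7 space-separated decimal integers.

Answer: 0 3 5 9 13 15 17

Derivation:
Byte[0]=ED: 3-byte lead, need 2 cont bytes. acc=0xD
Byte[1]=95: continuation. acc=(acc<<6)|0x15=0x355
Byte[2]=8A: continuation. acc=(acc<<6)|0x0A=0xD54A
Completed: cp=U+D54A (starts at byte 0)
Byte[3]=D0: 2-byte lead, need 1 cont bytes. acc=0x10
Byte[4]=B5: continuation. acc=(acc<<6)|0x35=0x435
Completed: cp=U+0435 (starts at byte 3)
Byte[5]=F0: 4-byte lead, need 3 cont bytes. acc=0x0
Byte[6]=91: continuation. acc=(acc<<6)|0x11=0x11
Byte[7]=94: continuation. acc=(acc<<6)|0x14=0x454
Byte[8]=94: continuation. acc=(acc<<6)|0x14=0x11514
Completed: cp=U+11514 (starts at byte 5)
Byte[9]=F0: 4-byte lead, need 3 cont bytes. acc=0x0
Byte[10]=A2: continuation. acc=(acc<<6)|0x22=0x22
Byte[11]=8F: continuation. acc=(acc<<6)|0x0F=0x88F
Byte[12]=87: continuation. acc=(acc<<6)|0x07=0x223C7
Completed: cp=U+223C7 (starts at byte 9)
Byte[13]=C9: 2-byte lead, need 1 cont bytes. acc=0x9
Byte[14]=92: continuation. acc=(acc<<6)|0x12=0x252
Completed: cp=U+0252 (starts at byte 13)
Byte[15]=D2: 2-byte lead, need 1 cont bytes. acc=0x12
Byte[16]=B0: continuation. acc=(acc<<6)|0x30=0x4B0
Completed: cp=U+04B0 (starts at byte 15)
Byte[17]=CA: 2-byte lead, need 1 cont bytes. acc=0xA
Byte[18]=94: continuation. acc=(acc<<6)|0x14=0x294
Completed: cp=U+0294 (starts at byte 17)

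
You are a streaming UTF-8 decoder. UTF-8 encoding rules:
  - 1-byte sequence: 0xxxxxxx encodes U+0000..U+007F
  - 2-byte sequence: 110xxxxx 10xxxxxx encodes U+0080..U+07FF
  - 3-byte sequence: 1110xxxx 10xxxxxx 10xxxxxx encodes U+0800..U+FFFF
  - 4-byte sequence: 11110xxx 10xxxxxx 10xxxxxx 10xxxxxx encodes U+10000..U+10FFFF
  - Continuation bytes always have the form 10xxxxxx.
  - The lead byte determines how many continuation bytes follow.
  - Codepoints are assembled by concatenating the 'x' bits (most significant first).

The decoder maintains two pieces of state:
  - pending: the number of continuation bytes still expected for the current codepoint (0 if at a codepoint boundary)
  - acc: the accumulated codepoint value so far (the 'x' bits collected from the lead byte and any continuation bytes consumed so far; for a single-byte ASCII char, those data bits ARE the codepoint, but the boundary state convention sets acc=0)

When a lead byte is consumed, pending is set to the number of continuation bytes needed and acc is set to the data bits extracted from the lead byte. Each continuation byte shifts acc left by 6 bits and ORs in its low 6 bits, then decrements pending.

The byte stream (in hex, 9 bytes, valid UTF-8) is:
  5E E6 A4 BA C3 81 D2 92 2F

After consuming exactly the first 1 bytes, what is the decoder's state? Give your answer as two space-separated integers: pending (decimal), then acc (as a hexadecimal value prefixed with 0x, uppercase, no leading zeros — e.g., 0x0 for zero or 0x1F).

Answer: 0 0x0

Derivation:
Byte[0]=5E: 1-byte. pending=0, acc=0x0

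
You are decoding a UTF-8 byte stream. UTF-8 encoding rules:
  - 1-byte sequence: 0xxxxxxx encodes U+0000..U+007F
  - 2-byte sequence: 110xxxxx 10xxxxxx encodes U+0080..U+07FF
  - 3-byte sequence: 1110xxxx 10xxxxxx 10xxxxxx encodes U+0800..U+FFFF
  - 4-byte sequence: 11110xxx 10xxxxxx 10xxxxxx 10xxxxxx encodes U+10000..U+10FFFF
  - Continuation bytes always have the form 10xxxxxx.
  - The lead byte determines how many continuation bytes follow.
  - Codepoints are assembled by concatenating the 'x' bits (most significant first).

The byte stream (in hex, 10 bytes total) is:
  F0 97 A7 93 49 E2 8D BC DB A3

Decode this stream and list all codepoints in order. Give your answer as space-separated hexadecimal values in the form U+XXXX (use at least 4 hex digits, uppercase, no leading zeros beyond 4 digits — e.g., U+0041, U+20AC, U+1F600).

Answer: U+179D3 U+0049 U+237C U+06E3

Derivation:
Byte[0]=F0: 4-byte lead, need 3 cont bytes. acc=0x0
Byte[1]=97: continuation. acc=(acc<<6)|0x17=0x17
Byte[2]=A7: continuation. acc=(acc<<6)|0x27=0x5E7
Byte[3]=93: continuation. acc=(acc<<6)|0x13=0x179D3
Completed: cp=U+179D3 (starts at byte 0)
Byte[4]=49: 1-byte ASCII. cp=U+0049
Byte[5]=E2: 3-byte lead, need 2 cont bytes. acc=0x2
Byte[6]=8D: continuation. acc=(acc<<6)|0x0D=0x8D
Byte[7]=BC: continuation. acc=(acc<<6)|0x3C=0x237C
Completed: cp=U+237C (starts at byte 5)
Byte[8]=DB: 2-byte lead, need 1 cont bytes. acc=0x1B
Byte[9]=A3: continuation. acc=(acc<<6)|0x23=0x6E3
Completed: cp=U+06E3 (starts at byte 8)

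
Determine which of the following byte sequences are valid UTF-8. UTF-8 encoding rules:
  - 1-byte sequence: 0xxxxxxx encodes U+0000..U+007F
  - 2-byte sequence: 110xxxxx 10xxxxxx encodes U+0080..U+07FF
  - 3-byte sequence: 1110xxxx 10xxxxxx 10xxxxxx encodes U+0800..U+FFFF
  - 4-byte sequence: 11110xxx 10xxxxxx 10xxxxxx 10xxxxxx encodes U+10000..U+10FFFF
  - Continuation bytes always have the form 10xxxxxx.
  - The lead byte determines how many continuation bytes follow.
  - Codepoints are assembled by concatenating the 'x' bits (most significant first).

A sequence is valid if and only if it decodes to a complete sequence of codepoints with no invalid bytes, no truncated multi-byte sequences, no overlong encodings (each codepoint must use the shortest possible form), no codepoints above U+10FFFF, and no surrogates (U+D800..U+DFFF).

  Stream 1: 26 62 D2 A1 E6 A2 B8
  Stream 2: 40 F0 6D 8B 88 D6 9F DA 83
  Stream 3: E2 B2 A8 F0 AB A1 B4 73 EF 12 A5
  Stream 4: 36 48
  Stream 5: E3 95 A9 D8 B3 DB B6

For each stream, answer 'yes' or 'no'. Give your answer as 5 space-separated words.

Stream 1: decodes cleanly. VALID
Stream 2: error at byte offset 2. INVALID
Stream 3: error at byte offset 9. INVALID
Stream 4: decodes cleanly. VALID
Stream 5: decodes cleanly. VALID

Answer: yes no no yes yes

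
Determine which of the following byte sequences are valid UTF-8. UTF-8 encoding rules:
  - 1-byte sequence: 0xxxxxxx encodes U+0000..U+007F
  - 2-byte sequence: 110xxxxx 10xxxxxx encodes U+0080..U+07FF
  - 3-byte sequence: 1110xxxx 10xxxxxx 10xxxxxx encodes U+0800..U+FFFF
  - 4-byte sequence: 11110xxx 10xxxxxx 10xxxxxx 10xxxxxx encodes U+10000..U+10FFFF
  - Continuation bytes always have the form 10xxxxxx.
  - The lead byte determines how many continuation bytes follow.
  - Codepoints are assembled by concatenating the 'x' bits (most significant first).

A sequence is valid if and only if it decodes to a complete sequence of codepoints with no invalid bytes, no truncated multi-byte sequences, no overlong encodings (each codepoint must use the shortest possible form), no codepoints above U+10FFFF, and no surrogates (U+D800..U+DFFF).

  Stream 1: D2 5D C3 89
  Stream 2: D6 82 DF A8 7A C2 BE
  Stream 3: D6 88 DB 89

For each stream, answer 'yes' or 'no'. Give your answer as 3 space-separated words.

Answer: no yes yes

Derivation:
Stream 1: error at byte offset 1. INVALID
Stream 2: decodes cleanly. VALID
Stream 3: decodes cleanly. VALID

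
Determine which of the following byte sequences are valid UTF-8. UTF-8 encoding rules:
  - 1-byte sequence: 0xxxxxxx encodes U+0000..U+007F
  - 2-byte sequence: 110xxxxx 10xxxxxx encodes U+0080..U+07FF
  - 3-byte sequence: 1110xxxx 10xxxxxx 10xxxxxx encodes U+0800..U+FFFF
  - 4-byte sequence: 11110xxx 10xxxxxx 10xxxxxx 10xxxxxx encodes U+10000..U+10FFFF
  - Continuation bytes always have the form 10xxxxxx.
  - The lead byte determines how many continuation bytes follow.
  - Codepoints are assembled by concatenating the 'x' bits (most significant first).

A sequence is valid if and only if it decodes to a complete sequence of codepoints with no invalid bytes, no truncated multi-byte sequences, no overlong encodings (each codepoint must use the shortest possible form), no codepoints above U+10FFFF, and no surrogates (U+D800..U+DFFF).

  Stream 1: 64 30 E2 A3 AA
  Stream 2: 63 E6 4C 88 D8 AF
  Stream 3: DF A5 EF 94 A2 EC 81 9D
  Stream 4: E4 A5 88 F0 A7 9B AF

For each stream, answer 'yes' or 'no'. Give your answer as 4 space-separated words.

Stream 1: decodes cleanly. VALID
Stream 2: error at byte offset 2. INVALID
Stream 3: decodes cleanly. VALID
Stream 4: decodes cleanly. VALID

Answer: yes no yes yes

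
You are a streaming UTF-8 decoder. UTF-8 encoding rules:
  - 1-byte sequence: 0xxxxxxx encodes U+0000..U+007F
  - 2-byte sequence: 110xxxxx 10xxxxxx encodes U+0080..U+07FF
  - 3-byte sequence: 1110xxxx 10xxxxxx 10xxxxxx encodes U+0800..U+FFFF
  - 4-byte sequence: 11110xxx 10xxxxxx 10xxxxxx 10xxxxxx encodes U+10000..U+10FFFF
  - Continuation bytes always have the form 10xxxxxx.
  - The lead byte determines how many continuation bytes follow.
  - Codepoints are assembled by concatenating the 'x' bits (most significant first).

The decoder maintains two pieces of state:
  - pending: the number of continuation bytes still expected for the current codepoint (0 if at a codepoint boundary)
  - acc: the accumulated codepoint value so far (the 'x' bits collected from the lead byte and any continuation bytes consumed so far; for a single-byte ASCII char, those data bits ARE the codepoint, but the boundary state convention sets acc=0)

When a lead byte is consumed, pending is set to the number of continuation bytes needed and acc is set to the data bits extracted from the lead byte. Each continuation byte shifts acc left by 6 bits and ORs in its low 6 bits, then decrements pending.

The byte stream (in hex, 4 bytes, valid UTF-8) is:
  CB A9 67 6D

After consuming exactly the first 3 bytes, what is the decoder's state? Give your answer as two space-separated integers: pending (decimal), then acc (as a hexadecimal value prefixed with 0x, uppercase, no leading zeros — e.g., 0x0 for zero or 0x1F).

Answer: 0 0x0

Derivation:
Byte[0]=CB: 2-byte lead. pending=1, acc=0xB
Byte[1]=A9: continuation. acc=(acc<<6)|0x29=0x2E9, pending=0
Byte[2]=67: 1-byte. pending=0, acc=0x0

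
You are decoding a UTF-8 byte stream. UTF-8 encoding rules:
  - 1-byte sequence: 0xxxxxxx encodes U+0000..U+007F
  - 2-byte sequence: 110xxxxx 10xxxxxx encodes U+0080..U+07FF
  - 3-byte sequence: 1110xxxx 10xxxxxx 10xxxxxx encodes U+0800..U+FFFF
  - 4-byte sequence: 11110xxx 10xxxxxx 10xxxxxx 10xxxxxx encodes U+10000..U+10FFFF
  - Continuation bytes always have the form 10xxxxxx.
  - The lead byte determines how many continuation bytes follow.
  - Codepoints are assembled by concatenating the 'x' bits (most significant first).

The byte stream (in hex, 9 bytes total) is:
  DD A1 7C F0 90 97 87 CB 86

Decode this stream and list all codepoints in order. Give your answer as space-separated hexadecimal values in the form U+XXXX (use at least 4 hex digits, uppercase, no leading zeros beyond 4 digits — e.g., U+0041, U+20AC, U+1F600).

Answer: U+0761 U+007C U+105C7 U+02C6

Derivation:
Byte[0]=DD: 2-byte lead, need 1 cont bytes. acc=0x1D
Byte[1]=A1: continuation. acc=(acc<<6)|0x21=0x761
Completed: cp=U+0761 (starts at byte 0)
Byte[2]=7C: 1-byte ASCII. cp=U+007C
Byte[3]=F0: 4-byte lead, need 3 cont bytes. acc=0x0
Byte[4]=90: continuation. acc=(acc<<6)|0x10=0x10
Byte[5]=97: continuation. acc=(acc<<6)|0x17=0x417
Byte[6]=87: continuation. acc=(acc<<6)|0x07=0x105C7
Completed: cp=U+105C7 (starts at byte 3)
Byte[7]=CB: 2-byte lead, need 1 cont bytes. acc=0xB
Byte[8]=86: continuation. acc=(acc<<6)|0x06=0x2C6
Completed: cp=U+02C6 (starts at byte 7)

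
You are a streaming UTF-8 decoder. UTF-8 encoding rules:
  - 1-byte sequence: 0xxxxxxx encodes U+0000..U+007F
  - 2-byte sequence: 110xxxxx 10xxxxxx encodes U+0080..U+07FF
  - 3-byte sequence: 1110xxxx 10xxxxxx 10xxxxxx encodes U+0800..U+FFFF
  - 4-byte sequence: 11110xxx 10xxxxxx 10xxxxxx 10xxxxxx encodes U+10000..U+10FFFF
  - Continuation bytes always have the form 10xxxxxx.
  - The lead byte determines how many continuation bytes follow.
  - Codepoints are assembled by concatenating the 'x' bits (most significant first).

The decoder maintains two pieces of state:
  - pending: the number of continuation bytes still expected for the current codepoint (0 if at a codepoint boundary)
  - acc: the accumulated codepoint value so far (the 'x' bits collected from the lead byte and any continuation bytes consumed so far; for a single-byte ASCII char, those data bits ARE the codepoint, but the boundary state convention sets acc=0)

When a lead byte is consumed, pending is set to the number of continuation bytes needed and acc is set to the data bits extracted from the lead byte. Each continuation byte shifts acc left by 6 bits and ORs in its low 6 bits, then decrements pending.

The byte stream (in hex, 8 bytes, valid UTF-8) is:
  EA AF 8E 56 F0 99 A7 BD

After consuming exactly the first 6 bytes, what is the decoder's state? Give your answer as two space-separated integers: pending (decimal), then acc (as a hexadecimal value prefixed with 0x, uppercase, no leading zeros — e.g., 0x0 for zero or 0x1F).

Byte[0]=EA: 3-byte lead. pending=2, acc=0xA
Byte[1]=AF: continuation. acc=(acc<<6)|0x2F=0x2AF, pending=1
Byte[2]=8E: continuation. acc=(acc<<6)|0x0E=0xABCE, pending=0
Byte[3]=56: 1-byte. pending=0, acc=0x0
Byte[4]=F0: 4-byte lead. pending=3, acc=0x0
Byte[5]=99: continuation. acc=(acc<<6)|0x19=0x19, pending=2

Answer: 2 0x19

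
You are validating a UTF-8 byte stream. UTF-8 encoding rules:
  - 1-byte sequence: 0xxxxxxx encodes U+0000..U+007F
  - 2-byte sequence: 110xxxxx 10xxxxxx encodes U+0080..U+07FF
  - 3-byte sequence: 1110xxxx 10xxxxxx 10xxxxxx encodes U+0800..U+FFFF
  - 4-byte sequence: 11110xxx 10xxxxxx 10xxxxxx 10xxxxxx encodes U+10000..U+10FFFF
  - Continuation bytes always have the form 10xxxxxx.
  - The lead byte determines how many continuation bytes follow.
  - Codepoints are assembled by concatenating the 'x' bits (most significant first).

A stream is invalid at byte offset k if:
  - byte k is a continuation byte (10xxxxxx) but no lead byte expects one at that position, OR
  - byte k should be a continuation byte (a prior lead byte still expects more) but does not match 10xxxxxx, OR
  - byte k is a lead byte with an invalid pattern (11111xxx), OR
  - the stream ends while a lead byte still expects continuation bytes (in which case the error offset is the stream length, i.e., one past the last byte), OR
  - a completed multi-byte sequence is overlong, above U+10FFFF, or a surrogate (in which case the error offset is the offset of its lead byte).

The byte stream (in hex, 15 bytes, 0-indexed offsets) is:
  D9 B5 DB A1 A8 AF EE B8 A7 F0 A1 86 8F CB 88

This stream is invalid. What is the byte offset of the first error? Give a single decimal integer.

Byte[0]=D9: 2-byte lead, need 1 cont bytes. acc=0x19
Byte[1]=B5: continuation. acc=(acc<<6)|0x35=0x675
Completed: cp=U+0675 (starts at byte 0)
Byte[2]=DB: 2-byte lead, need 1 cont bytes. acc=0x1B
Byte[3]=A1: continuation. acc=(acc<<6)|0x21=0x6E1
Completed: cp=U+06E1 (starts at byte 2)
Byte[4]=A8: INVALID lead byte (not 0xxx/110x/1110/11110)

Answer: 4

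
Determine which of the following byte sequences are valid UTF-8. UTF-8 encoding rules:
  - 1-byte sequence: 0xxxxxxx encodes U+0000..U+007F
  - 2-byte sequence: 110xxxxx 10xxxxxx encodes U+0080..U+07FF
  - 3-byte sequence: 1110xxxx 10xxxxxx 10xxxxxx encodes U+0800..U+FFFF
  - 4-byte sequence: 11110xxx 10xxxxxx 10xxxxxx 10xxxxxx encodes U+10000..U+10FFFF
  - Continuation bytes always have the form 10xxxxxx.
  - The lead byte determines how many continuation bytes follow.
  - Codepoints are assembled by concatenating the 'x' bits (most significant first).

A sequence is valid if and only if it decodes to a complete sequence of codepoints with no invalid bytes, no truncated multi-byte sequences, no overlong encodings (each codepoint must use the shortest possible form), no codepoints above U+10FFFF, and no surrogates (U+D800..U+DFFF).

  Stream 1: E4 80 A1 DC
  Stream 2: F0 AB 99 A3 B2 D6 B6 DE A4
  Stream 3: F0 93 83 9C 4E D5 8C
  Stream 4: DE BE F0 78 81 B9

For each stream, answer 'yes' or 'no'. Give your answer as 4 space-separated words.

Stream 1: error at byte offset 4. INVALID
Stream 2: error at byte offset 4. INVALID
Stream 3: decodes cleanly. VALID
Stream 4: error at byte offset 3. INVALID

Answer: no no yes no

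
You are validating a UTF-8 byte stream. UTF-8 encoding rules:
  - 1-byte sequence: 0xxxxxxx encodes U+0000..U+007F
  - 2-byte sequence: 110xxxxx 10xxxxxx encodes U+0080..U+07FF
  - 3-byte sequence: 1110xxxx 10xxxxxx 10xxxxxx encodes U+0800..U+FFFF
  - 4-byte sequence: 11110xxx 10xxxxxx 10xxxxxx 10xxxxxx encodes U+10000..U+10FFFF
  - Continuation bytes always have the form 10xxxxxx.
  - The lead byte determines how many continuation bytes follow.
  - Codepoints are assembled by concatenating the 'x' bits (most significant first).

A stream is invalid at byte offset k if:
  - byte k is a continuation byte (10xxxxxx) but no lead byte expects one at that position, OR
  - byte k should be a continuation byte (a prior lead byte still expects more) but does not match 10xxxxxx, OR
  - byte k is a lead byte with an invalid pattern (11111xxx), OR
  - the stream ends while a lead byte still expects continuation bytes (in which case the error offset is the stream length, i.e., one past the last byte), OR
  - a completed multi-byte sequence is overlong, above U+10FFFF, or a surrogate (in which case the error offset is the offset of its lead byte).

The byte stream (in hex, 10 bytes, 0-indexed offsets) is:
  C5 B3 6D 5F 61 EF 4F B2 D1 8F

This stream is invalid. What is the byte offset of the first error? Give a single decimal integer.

Byte[0]=C5: 2-byte lead, need 1 cont bytes. acc=0x5
Byte[1]=B3: continuation. acc=(acc<<6)|0x33=0x173
Completed: cp=U+0173 (starts at byte 0)
Byte[2]=6D: 1-byte ASCII. cp=U+006D
Byte[3]=5F: 1-byte ASCII. cp=U+005F
Byte[4]=61: 1-byte ASCII. cp=U+0061
Byte[5]=EF: 3-byte lead, need 2 cont bytes. acc=0xF
Byte[6]=4F: expected 10xxxxxx continuation. INVALID

Answer: 6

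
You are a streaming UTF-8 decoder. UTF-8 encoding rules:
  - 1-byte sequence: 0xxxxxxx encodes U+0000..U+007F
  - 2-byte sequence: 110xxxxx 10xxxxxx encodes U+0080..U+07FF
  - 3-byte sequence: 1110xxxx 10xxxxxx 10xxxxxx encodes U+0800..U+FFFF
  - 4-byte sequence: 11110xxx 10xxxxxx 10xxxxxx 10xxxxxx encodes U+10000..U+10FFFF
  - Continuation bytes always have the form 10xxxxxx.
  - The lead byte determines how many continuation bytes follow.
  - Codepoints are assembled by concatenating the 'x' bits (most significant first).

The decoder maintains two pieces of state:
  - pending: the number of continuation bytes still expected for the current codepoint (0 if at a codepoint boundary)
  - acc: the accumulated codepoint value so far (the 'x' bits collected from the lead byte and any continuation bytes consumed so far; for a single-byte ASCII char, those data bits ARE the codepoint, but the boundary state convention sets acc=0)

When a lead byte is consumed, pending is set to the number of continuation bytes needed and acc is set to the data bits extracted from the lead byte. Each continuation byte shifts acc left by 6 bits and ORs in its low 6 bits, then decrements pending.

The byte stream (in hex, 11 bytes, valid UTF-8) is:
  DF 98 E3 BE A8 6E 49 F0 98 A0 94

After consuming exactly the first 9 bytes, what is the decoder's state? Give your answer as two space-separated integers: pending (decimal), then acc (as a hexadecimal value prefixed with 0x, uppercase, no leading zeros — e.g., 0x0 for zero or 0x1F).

Answer: 2 0x18

Derivation:
Byte[0]=DF: 2-byte lead. pending=1, acc=0x1F
Byte[1]=98: continuation. acc=(acc<<6)|0x18=0x7D8, pending=0
Byte[2]=E3: 3-byte lead. pending=2, acc=0x3
Byte[3]=BE: continuation. acc=(acc<<6)|0x3E=0xFE, pending=1
Byte[4]=A8: continuation. acc=(acc<<6)|0x28=0x3FA8, pending=0
Byte[5]=6E: 1-byte. pending=0, acc=0x0
Byte[6]=49: 1-byte. pending=0, acc=0x0
Byte[7]=F0: 4-byte lead. pending=3, acc=0x0
Byte[8]=98: continuation. acc=(acc<<6)|0x18=0x18, pending=2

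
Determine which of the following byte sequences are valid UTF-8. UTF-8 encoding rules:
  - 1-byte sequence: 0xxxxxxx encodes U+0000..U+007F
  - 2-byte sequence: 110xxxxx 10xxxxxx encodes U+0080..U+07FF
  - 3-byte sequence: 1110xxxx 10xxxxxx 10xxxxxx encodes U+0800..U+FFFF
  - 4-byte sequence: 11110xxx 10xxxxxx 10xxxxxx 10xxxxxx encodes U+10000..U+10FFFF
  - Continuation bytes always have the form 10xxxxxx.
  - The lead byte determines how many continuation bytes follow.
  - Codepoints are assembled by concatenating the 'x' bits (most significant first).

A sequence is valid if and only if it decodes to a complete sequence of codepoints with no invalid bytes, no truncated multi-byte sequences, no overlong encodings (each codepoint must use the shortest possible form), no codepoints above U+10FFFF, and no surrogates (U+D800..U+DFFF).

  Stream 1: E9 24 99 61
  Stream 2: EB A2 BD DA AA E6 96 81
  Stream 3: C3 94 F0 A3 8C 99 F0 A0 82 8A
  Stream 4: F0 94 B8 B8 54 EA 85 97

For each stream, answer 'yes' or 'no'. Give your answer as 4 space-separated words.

Stream 1: error at byte offset 1. INVALID
Stream 2: decodes cleanly. VALID
Stream 3: decodes cleanly. VALID
Stream 4: decodes cleanly. VALID

Answer: no yes yes yes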